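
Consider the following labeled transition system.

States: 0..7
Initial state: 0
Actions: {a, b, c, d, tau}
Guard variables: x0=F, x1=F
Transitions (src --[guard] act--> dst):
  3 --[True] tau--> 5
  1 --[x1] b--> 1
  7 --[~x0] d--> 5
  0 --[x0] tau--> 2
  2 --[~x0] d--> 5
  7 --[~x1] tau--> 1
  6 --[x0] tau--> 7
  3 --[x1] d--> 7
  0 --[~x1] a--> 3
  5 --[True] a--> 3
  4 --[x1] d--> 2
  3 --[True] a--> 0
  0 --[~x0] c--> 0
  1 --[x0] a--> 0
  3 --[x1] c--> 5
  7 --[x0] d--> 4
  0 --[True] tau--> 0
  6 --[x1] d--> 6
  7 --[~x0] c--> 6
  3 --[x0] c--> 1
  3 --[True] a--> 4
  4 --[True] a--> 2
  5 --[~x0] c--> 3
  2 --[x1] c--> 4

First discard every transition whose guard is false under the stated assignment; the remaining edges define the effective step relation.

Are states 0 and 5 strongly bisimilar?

Answer: NOT BISIMILAR

Analysis:
Bisimulation quotient by refinement:
  round 0: {{0,1,2,3,4,5,6,7}}
  round 1: {{0},{1,6},{2},{3},{4},{5},{7}}
Fixed point at round 2; 7 class(es).
class of 0: {0}; class of 5: {5}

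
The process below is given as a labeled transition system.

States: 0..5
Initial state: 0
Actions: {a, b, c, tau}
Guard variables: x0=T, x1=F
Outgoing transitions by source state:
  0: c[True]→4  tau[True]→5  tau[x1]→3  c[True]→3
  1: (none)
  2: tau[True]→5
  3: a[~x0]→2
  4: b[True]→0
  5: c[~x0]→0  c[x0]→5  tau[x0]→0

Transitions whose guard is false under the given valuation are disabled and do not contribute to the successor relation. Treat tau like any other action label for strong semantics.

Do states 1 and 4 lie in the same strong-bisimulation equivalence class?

Answer: NOT BISIMILAR

Analysis:
Compute ~ classes (split until stable):
  P[0] = {{0,1,2,3,4,5}}
  P[1] = {{0,5},{1,3},{2},{4}}
  P[2] = {{0},{1,3},{2},{4},{5}}
stable after 3 split(s): 5 block(s)
[1]={1,3}  [4]={4}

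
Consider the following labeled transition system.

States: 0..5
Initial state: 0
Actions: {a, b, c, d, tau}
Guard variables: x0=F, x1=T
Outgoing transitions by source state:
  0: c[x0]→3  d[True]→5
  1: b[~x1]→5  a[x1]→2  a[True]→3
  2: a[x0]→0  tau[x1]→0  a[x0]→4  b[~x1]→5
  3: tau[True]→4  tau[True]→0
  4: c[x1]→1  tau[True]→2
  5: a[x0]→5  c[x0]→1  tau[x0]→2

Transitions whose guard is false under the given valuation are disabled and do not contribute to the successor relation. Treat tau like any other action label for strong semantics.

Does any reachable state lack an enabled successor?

R = {0,5}
  0: d→5  [1 exit(s)]
  5: ∅  [no exit]
trace reaching 5: d

Answer: DEADLOCK at state 5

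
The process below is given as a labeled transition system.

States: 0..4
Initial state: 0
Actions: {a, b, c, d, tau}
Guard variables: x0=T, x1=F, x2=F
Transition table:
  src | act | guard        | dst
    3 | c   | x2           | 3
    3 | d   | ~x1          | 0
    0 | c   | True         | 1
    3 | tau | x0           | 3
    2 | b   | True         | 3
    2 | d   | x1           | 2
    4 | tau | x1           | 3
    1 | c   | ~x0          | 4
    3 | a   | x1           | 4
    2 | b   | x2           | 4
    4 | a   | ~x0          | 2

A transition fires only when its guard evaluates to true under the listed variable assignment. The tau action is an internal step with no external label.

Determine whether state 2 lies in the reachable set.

After dropping false guards: 4 live edges.
depth 0: {0}
depth 1: {1}  now seen {0,1}
Reachable = {0,1}

Answer: UNREACHABLE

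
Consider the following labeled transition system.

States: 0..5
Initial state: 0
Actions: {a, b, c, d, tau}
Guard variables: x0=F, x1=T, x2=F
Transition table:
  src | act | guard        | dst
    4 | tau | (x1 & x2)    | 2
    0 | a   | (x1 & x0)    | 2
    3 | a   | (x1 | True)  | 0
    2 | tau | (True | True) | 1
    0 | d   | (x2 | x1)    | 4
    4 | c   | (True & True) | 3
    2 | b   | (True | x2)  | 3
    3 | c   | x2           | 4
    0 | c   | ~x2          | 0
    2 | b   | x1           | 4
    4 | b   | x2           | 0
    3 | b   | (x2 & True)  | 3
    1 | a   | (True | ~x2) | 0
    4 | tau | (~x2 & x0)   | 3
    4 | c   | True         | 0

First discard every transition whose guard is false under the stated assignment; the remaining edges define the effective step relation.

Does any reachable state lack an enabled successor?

Reach set: {0,3,4}
  0: c→0  d→4  [2 exit(s)]
  3: a→0  [1 exit(s)]
  4: c→0  c→3  [2 exit(s)]

Answer: DEADLOCK-FREE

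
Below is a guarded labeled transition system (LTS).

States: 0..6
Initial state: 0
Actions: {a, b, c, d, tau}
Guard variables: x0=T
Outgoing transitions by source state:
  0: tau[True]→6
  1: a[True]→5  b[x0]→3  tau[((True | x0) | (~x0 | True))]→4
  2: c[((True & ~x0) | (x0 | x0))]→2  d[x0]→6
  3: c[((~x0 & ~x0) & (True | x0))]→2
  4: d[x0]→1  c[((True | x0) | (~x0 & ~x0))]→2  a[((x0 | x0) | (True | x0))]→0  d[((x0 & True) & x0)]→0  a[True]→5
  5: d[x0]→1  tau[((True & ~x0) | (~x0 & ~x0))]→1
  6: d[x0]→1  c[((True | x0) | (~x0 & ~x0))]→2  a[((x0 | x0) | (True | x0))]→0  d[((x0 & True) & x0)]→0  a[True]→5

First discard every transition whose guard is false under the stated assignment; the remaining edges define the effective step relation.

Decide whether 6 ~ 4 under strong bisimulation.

Answer: BISIMILAR

Trace:
Compute ~ classes (split until stable):
  round 0: {{0,1,2,3,4,5,6}}
  round 1: {{0},{1},{2},{3},{4,6},{5}}
6 equivalence class(es) (converged in 2)
6∈{4,6}, 4∈{4,6}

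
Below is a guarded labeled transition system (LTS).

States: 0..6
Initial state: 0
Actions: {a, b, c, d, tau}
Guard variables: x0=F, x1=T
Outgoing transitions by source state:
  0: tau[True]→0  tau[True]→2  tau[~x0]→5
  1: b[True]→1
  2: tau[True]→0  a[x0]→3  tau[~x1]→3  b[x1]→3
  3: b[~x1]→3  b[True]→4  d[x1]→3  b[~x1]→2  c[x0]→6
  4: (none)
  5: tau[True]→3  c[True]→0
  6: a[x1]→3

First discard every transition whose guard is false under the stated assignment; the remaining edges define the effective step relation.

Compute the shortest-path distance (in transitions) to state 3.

Answer: 2

Trace:
Layered search for 3:
  depth 0: {0}
  depth 1: {2,5}
  depth 2: {3}
3 enters at depth 2; path tau·b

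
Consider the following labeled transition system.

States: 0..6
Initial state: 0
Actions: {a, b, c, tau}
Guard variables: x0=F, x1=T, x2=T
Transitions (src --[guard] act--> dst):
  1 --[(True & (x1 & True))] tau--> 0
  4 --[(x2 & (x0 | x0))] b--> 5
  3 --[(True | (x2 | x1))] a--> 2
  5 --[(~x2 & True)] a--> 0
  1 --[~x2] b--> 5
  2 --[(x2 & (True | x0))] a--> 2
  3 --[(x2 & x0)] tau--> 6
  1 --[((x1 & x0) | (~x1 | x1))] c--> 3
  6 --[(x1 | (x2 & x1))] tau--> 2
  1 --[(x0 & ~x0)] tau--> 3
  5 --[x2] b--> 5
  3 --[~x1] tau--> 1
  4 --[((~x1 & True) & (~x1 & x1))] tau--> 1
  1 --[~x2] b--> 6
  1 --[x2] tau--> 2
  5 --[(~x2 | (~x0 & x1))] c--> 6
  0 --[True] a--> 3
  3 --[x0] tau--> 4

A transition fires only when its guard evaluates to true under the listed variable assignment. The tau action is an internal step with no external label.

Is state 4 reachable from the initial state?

Answer: UNREACHABLE

Analysis:
9 transition(s) survive guard evaluation.
depth 0: {0}
depth 1: {3}  total {0,3}
depth 2: {2}  total {0,2,3}
Reach set: {0,2,3}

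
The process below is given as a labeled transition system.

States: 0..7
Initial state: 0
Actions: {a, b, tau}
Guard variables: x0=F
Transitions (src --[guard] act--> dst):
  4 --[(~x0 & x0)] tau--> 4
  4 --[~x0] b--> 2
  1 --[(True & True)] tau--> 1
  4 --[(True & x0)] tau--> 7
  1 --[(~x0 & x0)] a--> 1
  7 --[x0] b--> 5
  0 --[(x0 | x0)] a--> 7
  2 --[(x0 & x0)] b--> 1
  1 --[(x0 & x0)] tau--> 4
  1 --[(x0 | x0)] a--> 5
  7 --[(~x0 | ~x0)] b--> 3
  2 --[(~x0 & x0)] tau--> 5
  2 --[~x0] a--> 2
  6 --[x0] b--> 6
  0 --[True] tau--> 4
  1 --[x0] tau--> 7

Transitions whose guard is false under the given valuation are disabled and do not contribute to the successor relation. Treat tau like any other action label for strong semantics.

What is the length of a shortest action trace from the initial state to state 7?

Breadth-first toward 7:
  Layer 0: {0}
  Layer 1: {4}
  Layer 2: {2}
7 never appears.

Answer: UNREACHABLE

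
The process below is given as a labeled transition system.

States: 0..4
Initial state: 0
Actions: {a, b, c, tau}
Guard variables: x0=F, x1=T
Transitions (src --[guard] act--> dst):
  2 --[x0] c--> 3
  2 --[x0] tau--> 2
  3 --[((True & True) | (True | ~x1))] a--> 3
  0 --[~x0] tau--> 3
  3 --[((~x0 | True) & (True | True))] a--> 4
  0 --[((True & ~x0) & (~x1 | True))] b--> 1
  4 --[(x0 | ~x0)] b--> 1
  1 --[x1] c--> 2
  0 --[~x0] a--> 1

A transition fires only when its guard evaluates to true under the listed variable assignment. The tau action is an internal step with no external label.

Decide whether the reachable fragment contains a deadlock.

Reachable = {0,1,2,3,4}
  0: a→1  b→1  tau→3  [3 out]
  1: c→2  [1 out]
  2: ∅  [deadlock]
  3: a→3  a→4  [2 out]
  4: b→1  [1 out]
trace reaching 2: b·c

Answer: DEADLOCK at state 2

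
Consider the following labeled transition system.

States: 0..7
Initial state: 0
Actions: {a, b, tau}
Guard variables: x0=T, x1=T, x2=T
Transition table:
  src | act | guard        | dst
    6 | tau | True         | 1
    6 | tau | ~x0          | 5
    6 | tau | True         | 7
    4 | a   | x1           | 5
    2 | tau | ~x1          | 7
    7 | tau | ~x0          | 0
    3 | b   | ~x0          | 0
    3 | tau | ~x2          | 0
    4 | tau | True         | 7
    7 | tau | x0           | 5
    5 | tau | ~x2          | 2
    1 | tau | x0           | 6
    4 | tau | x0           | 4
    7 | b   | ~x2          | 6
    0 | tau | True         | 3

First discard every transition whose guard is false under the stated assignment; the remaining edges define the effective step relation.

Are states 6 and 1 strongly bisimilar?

Answer: NOT BISIMILAR

Trace:
Compute ~ classes (split until stable):
  round 0: {{0,1,2,3,4,5,6,7}}
  round 1: {{0,1,6,7},{2,3,5},{4}}
  round 2: {{0,7},{1,6},{2,3,5},{4}}
  round 3: {{0,7},{1},{2,3,5},{4},{6}}
stable after 4 split(s): 5 block(s)
6∈{6}, 1∈{1}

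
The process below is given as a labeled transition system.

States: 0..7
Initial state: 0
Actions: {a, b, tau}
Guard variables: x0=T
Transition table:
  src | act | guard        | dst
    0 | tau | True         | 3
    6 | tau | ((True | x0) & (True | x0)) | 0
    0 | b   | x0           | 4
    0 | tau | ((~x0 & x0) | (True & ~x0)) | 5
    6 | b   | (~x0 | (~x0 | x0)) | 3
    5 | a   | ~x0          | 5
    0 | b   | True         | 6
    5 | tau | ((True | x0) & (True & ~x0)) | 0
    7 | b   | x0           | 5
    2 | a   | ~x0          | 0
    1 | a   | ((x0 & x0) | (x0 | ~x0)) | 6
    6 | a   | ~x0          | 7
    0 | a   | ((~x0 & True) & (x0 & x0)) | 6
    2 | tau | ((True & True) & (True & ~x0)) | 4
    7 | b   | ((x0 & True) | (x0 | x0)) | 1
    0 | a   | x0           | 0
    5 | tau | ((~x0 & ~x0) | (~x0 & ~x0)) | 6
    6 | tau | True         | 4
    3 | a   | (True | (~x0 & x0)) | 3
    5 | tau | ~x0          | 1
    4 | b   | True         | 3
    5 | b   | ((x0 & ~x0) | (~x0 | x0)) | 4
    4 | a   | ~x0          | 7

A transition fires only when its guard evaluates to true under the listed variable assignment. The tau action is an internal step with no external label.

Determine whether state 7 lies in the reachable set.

Guard filter leaves 13 enabled edge(s).
L0 = {0}
L1 = {3,4,6}  now seen {0,3,4,6}
Reachable = {0,3,4,6}

Answer: UNREACHABLE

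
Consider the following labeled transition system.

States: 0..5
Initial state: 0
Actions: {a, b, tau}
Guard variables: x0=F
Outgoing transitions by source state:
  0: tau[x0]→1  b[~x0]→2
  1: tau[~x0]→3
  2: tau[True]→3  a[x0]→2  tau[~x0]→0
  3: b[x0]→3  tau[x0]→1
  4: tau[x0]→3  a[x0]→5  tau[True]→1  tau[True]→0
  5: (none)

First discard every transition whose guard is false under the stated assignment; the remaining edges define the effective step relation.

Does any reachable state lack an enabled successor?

Answer: DEADLOCK at state 3

Working:
Reachable = {0,2,3}
  0: b→2  [1 exit(s)]
  2: tau→0  tau→3  [2 exit(s)]
  3: ∅  [deadlock]
Path to 3: b·tau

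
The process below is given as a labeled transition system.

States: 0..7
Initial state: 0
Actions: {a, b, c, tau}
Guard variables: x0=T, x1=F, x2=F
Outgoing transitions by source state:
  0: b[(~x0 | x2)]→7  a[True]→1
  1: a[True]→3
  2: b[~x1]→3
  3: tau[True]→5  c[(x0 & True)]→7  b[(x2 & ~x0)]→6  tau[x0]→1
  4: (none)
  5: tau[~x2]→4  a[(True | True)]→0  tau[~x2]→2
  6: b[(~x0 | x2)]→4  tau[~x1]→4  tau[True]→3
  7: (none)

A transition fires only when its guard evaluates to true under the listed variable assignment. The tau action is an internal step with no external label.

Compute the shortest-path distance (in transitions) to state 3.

Answer: 2

Analysis:
Layered search for 3:
  depth 0: {0}
  depth 1: {1}
  depth 2: {3}
3 enters at depth 2; path a·a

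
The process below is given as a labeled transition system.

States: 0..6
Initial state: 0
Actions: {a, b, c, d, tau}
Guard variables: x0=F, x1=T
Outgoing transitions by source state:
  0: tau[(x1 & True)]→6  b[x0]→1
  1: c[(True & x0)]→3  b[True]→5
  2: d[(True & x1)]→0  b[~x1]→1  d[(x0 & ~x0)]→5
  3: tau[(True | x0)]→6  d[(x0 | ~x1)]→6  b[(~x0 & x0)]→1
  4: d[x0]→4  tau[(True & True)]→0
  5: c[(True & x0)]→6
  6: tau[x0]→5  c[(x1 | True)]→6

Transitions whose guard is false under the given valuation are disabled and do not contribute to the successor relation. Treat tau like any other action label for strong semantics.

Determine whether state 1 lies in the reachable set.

Answer: UNREACHABLE

Trace:
6 transition(s) survive guard evaluation.
Layer 0: {0}
Layer 1: {6}  now seen {0,6}
Reachable = {0,6}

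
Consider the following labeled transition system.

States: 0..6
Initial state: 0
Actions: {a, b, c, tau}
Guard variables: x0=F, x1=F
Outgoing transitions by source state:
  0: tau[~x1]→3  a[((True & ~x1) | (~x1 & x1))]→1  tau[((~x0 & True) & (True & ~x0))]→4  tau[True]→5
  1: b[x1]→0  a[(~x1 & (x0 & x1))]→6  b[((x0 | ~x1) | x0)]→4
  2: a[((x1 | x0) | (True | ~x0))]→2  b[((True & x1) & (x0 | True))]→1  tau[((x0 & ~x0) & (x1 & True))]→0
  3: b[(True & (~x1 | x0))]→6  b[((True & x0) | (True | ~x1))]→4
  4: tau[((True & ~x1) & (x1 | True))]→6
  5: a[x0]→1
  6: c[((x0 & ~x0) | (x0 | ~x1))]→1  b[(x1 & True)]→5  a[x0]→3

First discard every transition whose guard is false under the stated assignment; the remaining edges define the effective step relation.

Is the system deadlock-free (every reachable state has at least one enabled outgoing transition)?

Reach set: {0,1,3,4,5,6}
  0: a→1  tau→3  tau→4  tau→5  [4 exit(s)]
  1: b→4  [1 exit(s)]
  3: b→4  b→6  [2 exit(s)]
  4: tau→6  [1 exit(s)]
  5: ∅  [STUCK]
  6: c→1  [1 exit(s)]
trace reaching 5: tau

Answer: DEADLOCK at state 5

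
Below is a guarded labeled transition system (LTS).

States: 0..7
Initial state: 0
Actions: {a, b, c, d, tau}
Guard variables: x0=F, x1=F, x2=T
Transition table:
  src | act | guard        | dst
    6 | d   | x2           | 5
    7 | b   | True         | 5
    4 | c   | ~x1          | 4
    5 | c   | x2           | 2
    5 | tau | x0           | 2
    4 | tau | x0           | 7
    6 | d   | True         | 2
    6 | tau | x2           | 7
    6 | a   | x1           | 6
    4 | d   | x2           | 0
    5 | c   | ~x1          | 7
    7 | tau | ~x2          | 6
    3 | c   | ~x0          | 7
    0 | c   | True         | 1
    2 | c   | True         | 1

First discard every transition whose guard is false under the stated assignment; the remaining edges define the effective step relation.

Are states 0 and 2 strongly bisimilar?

Answer: BISIMILAR

Trace:
Bisimulation quotient by refinement:
  π0 = {{0,1,2,3,4,5,6,7}}
  π1 = {{0,2,3,5},{1},{4},{6},{7}}
  π2 = {{0,2},{1},{3},{4},{5},{6},{7}}
7 equivalence class(es) (converged in 3)
[0]={0,2}  [2]={0,2}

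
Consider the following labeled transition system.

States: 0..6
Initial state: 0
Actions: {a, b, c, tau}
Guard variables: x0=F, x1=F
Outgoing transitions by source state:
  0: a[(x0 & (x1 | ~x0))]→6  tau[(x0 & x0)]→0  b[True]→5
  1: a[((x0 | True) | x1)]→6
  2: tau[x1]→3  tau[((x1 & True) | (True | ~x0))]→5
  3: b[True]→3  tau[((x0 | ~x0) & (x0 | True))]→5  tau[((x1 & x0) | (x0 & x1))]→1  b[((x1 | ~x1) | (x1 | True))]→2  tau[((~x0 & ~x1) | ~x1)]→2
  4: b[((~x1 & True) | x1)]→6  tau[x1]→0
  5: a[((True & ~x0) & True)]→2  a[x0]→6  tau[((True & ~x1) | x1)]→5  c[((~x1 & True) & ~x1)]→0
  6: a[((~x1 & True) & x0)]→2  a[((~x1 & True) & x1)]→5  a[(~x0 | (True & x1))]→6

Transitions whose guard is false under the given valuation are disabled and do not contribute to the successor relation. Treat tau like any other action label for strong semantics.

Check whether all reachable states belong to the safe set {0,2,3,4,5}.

Allowed set {0,2,3,4,5}
Reach set: {0,2,5}
  0: ok
  2: ok
  5: ok

Answer: INVARIANT HOLDS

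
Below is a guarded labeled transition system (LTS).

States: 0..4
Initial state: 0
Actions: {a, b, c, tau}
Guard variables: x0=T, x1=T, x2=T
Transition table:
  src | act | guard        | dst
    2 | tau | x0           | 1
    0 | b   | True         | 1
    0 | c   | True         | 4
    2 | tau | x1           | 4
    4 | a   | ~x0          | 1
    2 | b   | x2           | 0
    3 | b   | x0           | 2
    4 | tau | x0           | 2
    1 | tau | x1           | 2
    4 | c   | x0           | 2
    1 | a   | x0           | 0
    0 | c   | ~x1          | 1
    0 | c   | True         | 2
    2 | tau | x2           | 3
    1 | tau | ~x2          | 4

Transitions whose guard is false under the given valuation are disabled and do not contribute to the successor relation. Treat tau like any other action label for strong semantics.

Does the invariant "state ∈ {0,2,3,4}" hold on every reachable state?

Answer: INVARIANT VIOLATED at state 1

Analysis:
Safe = {0,2,3,4}
Reach set: {0,1,2,3,4}
  0: safe
  1: outside
  2: safe
  3: safe
  4: safe
counterexample path to 1: b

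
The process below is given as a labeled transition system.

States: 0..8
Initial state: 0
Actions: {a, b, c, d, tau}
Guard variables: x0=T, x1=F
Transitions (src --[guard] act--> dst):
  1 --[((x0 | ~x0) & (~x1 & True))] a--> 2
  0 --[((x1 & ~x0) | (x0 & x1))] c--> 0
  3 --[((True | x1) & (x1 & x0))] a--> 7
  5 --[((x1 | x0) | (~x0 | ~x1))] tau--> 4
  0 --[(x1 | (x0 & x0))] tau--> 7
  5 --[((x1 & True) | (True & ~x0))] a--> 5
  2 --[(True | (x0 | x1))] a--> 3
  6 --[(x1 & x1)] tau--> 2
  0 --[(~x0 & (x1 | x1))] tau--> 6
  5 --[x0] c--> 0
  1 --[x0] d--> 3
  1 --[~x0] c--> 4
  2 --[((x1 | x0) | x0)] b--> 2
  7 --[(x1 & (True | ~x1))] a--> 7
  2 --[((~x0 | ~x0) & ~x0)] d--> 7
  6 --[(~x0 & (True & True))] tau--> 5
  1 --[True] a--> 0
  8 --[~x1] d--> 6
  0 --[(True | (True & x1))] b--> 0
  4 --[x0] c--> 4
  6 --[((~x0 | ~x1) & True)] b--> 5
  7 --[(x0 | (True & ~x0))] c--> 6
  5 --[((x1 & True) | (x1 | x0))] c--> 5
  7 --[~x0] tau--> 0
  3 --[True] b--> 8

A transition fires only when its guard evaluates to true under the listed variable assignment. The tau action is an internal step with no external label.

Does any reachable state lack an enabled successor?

Answer: DEADLOCK-FREE

Trace:
Reach set: {0,4,5,6,7}
  0: b→0  tau→7  [2 out]
  4: c→4  [1 out]
  5: c→0  c→5  tau→4  [3 out]
  6: b→5  [1 out]
  7: c→6  [1 out]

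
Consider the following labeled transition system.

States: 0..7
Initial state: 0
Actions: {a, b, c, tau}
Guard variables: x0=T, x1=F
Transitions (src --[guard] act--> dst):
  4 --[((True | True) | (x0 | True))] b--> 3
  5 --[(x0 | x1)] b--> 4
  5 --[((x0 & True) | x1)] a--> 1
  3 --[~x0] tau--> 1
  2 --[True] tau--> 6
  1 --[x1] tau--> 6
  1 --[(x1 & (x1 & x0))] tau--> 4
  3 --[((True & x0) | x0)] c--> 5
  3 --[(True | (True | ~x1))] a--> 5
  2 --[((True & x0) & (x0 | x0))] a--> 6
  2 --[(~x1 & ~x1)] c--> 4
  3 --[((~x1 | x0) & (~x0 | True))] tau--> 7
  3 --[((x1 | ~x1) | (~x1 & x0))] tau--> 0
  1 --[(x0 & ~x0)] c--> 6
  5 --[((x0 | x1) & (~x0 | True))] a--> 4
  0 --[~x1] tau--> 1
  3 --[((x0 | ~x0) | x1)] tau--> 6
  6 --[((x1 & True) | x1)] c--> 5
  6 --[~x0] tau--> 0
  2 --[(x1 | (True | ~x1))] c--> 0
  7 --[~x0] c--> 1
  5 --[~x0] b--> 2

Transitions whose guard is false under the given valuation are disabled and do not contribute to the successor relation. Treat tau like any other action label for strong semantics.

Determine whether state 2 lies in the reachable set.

Answer: UNREACHABLE

Working:
14 transition(s) survive guard evaluation.
depth 0: {0}
depth 1: {1}  cumulative {0,1}
R = {0,1}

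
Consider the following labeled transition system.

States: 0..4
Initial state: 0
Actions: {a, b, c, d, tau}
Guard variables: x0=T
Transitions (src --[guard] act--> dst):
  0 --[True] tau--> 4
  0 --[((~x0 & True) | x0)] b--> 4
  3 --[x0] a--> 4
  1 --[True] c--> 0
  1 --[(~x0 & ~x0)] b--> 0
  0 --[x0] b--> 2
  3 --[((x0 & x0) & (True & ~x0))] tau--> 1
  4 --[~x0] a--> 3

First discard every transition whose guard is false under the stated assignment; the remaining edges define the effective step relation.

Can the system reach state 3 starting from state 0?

5 transition(s) survive guard evaluation.
depth 0: {0}
depth 1: {2,4}  total {0,2,4}
Reach set: {0,2,4}

Answer: UNREACHABLE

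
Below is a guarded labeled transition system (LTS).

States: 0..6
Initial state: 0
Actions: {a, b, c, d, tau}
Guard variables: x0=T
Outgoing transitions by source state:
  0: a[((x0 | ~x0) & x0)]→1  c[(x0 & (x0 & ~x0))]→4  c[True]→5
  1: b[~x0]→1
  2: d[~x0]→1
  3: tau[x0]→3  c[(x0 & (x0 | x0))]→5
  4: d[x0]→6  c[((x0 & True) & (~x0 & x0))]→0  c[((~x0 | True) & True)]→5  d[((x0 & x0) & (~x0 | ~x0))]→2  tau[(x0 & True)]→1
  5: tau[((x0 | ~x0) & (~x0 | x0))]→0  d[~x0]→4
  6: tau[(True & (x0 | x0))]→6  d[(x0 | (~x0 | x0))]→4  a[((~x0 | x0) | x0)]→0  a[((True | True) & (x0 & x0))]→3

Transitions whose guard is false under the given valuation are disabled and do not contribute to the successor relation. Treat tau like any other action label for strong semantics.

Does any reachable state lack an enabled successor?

Answer: DEADLOCK at state 1

Trace:
Reach set: {0,1,5}
  0: a→1  c→5  [2 out]
  1: ∅  [STUCK]
  5: tau→0  [1 out]
witness 1: a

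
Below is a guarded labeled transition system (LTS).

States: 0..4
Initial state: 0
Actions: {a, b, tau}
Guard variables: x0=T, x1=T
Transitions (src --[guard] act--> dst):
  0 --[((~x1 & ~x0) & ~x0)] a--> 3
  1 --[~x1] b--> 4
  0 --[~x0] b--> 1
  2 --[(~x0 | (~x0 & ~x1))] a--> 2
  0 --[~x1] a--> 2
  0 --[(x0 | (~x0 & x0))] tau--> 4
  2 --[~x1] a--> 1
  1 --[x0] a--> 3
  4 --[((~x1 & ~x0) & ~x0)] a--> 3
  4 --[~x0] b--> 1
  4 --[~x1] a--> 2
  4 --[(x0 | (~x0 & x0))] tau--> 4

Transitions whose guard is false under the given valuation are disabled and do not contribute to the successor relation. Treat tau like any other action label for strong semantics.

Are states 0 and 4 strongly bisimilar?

Bisimulation quotient by refinement:
  round 0: {{0,1,2,3,4}}
  round 1: {{0,4},{1},{2,3}}
Fixed point at round 2; 3 class(es).
class of 0: {0,4}; class of 4: {0,4}

Answer: BISIMILAR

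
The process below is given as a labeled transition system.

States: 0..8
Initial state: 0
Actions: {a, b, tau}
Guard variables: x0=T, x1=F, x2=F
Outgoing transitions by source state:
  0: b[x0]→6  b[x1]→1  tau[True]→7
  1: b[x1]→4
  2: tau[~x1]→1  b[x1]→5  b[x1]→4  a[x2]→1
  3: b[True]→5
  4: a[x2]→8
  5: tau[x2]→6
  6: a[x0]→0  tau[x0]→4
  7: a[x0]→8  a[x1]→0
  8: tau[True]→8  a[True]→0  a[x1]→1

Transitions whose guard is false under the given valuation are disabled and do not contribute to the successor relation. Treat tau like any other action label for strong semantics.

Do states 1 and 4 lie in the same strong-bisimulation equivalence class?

Answer: BISIMILAR

Working:
Bisimulation quotient by refinement:
  P[0] = {{0,1,2,3,4,5,6,7,8}}
  P[1] = {{0},{1,4,5},{2},{3},{6,8},{7}}
  P[2] = {{0},{1,4,5},{2},{3},{6},{7},{8}}
Fixed point at round 3; 7 class(es).
1∈{1,4,5}, 4∈{1,4,5}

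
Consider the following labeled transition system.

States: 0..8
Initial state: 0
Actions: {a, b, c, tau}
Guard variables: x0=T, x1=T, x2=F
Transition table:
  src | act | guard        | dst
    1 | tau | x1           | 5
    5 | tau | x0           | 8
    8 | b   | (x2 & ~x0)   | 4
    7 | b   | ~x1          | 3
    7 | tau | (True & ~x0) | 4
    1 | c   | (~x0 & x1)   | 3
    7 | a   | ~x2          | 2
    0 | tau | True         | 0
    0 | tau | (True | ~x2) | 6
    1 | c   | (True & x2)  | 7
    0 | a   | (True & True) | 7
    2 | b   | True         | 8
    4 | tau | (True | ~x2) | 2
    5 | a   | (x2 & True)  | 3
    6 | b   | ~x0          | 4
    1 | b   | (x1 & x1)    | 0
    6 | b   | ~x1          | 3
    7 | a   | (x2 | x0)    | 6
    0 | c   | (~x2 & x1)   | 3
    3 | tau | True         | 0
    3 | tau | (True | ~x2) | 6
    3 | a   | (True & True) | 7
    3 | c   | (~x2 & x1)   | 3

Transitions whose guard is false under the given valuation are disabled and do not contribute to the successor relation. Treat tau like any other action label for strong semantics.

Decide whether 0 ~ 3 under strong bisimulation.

Bisimulation quotient by refinement:
  P[0] = {{0,1,2,3,4,5,6,7,8}}
  P[1] = {{0,3},{1},{2},{4,5},{6,8},{7}}
  P[2] = {{0,3},{1},{2},{4},{5},{6,8},{7}}
stable after 3 split(s): 7 block(s)
0∈{0,3}, 3∈{0,3}

Answer: BISIMILAR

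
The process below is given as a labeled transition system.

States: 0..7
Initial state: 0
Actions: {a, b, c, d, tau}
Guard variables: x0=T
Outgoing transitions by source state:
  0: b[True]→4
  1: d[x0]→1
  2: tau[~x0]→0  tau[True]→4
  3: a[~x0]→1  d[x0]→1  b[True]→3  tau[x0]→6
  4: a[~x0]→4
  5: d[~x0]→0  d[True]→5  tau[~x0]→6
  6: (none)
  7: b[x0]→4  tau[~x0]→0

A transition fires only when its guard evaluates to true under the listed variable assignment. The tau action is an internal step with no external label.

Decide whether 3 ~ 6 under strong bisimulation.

Answer: NOT BISIMILAR

Working:
Bisimulation quotient by refinement:
  P[0] = {{0,1,2,3,4,5,6,7}}
  P[1] = {{0,7},{1,5},{2},{3},{4,6}}
5 equivalence class(es) (converged in 2)
class of 3: {3}; class of 6: {4,6}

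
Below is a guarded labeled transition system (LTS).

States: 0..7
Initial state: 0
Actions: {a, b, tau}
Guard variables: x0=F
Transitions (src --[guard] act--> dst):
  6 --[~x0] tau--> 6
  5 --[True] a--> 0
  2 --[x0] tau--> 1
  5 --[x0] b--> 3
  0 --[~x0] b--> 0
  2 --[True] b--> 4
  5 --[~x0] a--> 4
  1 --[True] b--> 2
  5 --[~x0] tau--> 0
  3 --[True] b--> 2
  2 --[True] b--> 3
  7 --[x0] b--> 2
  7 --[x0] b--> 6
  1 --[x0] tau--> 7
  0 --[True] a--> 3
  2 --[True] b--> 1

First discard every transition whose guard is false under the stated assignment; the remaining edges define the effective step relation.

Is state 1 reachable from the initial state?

Guard filter leaves 11 enabled edge(s).
L0 = {0}
L1 = {3}  cumulative {0,3}
L2 = {2}  cumulative {0,2,3}
L3 = {1,4}  cumulative {0,1,2,3,4}
Reach set: {0,1,2,3,4}
witness 1: a·b·b

Answer: REACHABLE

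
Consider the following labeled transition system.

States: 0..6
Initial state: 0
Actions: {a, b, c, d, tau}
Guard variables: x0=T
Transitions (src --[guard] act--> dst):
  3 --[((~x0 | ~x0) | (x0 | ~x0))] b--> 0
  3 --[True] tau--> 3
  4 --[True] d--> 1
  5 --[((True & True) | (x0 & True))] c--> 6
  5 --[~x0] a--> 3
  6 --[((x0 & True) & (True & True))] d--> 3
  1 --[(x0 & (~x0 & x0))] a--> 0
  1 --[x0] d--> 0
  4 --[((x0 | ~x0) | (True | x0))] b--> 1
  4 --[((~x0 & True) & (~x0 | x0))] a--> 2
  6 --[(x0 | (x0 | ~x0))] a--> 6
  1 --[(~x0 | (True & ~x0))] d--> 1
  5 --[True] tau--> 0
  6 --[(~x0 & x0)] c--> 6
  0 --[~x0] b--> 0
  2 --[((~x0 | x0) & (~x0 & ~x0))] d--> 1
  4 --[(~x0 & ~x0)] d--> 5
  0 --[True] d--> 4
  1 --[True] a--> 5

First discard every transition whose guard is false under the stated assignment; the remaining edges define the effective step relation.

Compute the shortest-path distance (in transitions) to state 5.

Layered search for 5:
  Layer 0: {0}
  Layer 1: {4}
  Layer 2: {1}
  Layer 3: {5}
5 enters at depth 3; path d·b·a

Answer: 3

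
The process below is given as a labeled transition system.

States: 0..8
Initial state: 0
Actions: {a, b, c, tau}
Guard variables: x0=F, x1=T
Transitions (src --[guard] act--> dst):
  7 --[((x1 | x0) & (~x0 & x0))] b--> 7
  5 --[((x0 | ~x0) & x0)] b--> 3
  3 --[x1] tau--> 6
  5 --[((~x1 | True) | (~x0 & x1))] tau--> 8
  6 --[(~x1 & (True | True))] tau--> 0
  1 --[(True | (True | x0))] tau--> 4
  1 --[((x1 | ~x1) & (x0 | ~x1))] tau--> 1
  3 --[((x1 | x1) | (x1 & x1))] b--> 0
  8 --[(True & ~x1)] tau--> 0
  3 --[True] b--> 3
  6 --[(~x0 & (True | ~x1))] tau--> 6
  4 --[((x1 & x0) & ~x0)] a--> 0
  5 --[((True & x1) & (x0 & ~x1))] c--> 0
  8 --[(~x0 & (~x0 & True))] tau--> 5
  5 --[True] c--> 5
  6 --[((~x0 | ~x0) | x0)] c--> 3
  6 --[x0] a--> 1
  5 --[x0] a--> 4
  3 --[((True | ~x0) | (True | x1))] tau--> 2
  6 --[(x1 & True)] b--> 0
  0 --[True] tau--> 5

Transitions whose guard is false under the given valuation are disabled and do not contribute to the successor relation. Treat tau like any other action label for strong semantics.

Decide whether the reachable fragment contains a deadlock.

Answer: DEADLOCK-FREE

Working:
Reach set: {0,5,8}
  0: tau→5  [1 exit(s)]
  5: c→5  tau→8  [2 exit(s)]
  8: tau→5  [1 exit(s)]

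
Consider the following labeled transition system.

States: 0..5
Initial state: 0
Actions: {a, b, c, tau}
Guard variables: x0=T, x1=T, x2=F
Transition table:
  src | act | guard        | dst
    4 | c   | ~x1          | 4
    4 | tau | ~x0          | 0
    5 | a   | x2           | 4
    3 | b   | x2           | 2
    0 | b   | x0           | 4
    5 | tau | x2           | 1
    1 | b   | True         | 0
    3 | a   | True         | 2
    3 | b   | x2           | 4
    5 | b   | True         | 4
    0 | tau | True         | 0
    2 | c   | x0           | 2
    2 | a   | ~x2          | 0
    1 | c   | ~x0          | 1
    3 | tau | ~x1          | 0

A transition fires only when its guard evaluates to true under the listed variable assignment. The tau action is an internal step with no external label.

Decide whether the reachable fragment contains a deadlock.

Answer: DEADLOCK at state 4

Working:
Reachable = {0,4}
  0: b→4  tau→0  [deg 2]
  4: ∅  [no exit]
trace reaching 4: b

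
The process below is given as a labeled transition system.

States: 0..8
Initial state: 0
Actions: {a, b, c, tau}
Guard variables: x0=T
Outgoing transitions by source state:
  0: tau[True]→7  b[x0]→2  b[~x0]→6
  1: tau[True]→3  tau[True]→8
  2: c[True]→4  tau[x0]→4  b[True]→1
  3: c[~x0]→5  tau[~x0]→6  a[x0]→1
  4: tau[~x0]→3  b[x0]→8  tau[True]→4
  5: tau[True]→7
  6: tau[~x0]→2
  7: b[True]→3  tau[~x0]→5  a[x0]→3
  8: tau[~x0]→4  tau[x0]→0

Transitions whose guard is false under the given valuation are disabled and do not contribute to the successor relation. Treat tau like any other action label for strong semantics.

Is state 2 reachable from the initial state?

Answer: REACHABLE

Working:
After dropping false guards: 14 live edges.
Layer 0: {0}
Layer 1: {2,7}  cumulative {0,2,7}
Layer 2: {1,3,4}  cumulative {0,1,2,3,4,7}
Layer 3: {8}  cumulative {0,1,2,3,4,7,8}
R = {0,1,2,3,4,7,8}
Path to 2: b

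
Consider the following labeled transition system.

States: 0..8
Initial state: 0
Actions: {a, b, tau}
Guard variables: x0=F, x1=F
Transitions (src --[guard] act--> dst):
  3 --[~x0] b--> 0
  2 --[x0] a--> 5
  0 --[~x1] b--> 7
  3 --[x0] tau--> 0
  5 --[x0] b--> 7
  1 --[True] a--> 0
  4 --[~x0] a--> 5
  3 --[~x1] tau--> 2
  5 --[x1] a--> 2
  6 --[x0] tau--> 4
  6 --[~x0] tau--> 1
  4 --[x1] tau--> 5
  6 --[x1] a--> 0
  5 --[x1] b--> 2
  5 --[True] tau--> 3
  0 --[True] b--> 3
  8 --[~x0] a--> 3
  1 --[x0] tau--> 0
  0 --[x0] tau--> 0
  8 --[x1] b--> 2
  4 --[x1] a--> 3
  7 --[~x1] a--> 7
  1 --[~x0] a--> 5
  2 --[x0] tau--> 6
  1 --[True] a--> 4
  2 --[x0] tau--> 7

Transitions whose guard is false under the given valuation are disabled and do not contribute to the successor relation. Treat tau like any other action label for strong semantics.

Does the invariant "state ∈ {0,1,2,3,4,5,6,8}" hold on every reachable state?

Answer: INVARIANT VIOLATED at state 7

Analysis:
Allowed set {0,1,2,3,4,5,6,8}
R = {0,2,3,7}
  0: safe
  2: safe
  3: safe
  7: ✗ unsafe
witness against invariant: b → 7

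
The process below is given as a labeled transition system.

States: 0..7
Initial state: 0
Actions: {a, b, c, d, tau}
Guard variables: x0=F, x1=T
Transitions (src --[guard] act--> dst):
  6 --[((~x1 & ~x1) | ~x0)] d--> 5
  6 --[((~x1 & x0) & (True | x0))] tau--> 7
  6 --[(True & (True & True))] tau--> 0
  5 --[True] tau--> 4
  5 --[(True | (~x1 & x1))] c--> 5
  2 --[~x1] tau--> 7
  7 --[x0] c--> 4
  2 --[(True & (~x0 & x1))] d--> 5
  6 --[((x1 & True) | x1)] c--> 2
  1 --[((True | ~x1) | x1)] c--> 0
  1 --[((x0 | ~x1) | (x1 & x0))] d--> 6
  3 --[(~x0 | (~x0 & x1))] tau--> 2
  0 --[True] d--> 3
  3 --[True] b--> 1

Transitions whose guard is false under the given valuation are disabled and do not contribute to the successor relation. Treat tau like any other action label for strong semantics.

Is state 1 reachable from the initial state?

10 transition(s) survive guard evaluation.
depth 0: {0}
depth 1: {3}  total {0,3}
depth 2: {1,2}  total {0,1,2,3}
depth 3: {5}  total {0,1,2,3,5}
depth 4: {4}  total {0,1,2,3,4,5}
R = {0,1,2,3,4,5}
witness 1: d·b

Answer: REACHABLE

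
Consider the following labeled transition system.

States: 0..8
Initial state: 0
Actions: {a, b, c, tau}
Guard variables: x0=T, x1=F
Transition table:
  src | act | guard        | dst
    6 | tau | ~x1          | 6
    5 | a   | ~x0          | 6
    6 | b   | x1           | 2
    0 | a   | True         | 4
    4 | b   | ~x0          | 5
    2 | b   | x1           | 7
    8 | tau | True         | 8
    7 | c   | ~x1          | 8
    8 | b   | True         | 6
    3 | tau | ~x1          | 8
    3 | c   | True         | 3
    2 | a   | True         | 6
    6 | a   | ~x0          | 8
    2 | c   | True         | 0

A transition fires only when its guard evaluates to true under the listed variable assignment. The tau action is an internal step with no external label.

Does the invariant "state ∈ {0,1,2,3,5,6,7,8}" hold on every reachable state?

Allowed set {0,1,2,3,5,6,7,8}
Reachable = {0,4}
  0: safe
  4: VIOLATES
witness against invariant: a → 4

Answer: INVARIANT VIOLATED at state 4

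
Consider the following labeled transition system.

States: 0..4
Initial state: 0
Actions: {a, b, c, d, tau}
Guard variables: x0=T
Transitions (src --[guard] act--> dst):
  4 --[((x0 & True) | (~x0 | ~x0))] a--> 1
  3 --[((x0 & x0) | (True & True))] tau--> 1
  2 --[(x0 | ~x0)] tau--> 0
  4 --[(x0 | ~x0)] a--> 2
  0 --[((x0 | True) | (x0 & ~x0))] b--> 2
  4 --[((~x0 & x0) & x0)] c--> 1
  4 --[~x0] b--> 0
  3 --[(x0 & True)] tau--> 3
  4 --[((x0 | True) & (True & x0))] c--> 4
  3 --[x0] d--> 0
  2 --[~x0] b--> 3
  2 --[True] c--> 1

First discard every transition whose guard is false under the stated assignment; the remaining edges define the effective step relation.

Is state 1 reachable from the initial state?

9 transition(s) survive guard evaluation.
Layer 0: {0}
Layer 1: {2}  cumulative {0,2}
Layer 2: {1}  cumulative {0,1,2}
Reachable = {0,1,2}
Path to 1: b·c

Answer: REACHABLE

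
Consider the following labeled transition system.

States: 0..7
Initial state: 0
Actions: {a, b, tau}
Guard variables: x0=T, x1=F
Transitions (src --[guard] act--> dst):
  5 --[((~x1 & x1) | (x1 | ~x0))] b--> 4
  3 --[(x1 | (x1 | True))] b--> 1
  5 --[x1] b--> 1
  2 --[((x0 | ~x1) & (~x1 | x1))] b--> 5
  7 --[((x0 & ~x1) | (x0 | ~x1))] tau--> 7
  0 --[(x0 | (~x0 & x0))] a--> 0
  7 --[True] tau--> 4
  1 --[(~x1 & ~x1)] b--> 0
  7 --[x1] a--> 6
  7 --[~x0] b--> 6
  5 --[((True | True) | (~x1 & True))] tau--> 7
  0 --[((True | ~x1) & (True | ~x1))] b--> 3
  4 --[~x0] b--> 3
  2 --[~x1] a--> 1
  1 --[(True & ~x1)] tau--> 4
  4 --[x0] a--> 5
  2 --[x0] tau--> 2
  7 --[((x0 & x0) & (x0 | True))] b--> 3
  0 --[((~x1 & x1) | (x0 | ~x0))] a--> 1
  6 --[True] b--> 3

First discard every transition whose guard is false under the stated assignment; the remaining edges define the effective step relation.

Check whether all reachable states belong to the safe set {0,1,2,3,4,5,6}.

Inv-set: {0,1,2,3,4,5,6}
Reachable = {0,1,3,4,5,7}
  0: ✓
  1: ✓
  3: ✓
  4: ✓
  5: ✓
  7: ✗ unsafe
witness against invariant: a·tau·a·tau → 7

Answer: INVARIANT VIOLATED at state 7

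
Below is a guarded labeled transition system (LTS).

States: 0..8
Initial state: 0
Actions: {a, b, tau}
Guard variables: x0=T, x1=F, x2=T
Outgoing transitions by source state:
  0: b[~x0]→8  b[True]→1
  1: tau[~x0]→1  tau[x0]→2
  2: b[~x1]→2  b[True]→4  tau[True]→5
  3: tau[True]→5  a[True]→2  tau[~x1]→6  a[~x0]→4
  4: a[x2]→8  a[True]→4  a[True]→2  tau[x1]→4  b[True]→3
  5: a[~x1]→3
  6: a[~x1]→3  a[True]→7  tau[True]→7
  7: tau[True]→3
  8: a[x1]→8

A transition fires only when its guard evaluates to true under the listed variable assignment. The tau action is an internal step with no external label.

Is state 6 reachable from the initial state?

Guard filter leaves 17 enabled edge(s).
depth 0: {0}
depth 1: {1}  now seen {0,1}
depth 2: {2}  now seen {0,1,2}
depth 3: {4,5}  now seen {0,1,2,4,5}
depth 4: {3,8}  now seen {0,1,2,3,4,5,8}
depth 5: {6}  now seen {0,1,2,3,4,5,6,8}
depth 6: {7}  now seen {0,1,2,3,4,5,6,7,8}
Reach set: {0,1,2,3,4,5,6,7,8}
Path to 6: b·tau·b·b·tau

Answer: REACHABLE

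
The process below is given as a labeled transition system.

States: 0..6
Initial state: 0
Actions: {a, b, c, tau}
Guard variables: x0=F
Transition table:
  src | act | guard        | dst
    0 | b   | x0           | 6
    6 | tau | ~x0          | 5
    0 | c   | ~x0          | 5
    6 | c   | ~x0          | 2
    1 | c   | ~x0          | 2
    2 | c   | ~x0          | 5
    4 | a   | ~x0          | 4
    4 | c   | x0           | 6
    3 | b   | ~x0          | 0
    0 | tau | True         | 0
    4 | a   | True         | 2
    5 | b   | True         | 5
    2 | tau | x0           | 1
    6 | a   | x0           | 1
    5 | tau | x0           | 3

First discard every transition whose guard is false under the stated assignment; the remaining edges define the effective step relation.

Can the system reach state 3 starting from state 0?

Answer: UNREACHABLE

Analysis:
Guard filter leaves 10 enabled edge(s).
L0 = {0}
L1 = {5}  total {0,5}
Reach set: {0,5}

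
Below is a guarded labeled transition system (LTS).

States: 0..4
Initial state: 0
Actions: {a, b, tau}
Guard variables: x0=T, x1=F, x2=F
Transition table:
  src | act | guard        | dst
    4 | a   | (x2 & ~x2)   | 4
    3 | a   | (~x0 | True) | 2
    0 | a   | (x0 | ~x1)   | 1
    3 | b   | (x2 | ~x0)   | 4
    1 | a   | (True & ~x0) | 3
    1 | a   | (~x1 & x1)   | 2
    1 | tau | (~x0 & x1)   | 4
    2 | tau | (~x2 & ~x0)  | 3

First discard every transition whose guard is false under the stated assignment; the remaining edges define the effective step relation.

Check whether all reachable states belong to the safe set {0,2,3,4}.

Answer: INVARIANT VIOLATED at state 1

Working:
Inv-set: {0,2,3,4}
R = {0,1}
  0: ok
  1: outside
reach 1 via a — violates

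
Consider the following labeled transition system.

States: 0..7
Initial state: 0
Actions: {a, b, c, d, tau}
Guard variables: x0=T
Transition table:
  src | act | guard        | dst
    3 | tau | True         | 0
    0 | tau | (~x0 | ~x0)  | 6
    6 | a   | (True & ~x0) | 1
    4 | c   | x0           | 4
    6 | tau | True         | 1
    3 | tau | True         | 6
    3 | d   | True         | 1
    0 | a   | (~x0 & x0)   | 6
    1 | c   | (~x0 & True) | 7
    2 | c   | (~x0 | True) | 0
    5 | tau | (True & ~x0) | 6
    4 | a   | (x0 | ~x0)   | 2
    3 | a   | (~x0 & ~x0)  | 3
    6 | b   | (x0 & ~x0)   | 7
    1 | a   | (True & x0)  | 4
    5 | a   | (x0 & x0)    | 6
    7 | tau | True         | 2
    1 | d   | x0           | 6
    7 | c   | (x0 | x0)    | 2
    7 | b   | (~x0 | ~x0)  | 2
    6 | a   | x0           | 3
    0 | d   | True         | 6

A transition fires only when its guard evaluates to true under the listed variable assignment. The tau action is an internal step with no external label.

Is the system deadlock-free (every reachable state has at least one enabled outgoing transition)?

Answer: DEADLOCK-FREE

Trace:
R = {0,1,2,3,4,6}
  0: d→6  [1 exit(s)]
  1: a→4  d→6  [2 exit(s)]
  2: c→0  [1 exit(s)]
  3: d→1  tau→0  tau→6  [3 exit(s)]
  4: a→2  c→4  [2 exit(s)]
  6: a→3  tau→1  [2 exit(s)]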